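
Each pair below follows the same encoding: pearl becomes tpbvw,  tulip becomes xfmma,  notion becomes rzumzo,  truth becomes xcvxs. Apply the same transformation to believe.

Shifts by position in pearl: pos 0: p→t (+4), pos 1: e→p (+11), pos 2: a→b (+1), pos 3: r→v (+4), pos 4: l→w (+11) — repeating every 3. A repeating key of period 3 is used — shifts +4, +11, +1 over and over.
Applying it to believe: b+4=f, e+11=p, l+1=m, i+4=m, e+11=p, v+1=w, e+4=i.

fpmmpwi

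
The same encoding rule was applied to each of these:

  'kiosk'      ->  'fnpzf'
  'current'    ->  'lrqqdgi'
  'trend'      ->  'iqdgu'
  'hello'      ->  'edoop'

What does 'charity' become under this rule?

letqnib

Treating letters as 0–25, the rule is x ↦ 9x + 19 (mod 26).
On charity: c(2)→9·2+19≡11=l; h(7)→9·7+19≡4=e; a(0)→9·0+19≡19=t; r(17)→9·17+19≡16=q; i(8)→9·8+19≡13=n; t(19)→9·19+19≡8=i; y(24)→9·24+19≡1=b (all mod 26).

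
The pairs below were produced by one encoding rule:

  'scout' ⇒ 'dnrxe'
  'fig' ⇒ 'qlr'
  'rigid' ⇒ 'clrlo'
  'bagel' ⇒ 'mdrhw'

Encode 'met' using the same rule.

Vowels shift forward by 3 and consonants shift forward by 11.
For met: m(cons)+11=x, e(vowel)+3=h, t(cons)+11=e.

xhe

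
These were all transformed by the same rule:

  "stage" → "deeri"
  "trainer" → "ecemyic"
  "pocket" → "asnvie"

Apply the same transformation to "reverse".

cigicdi

The shift depends on letter class: consonant s→d is +11, but vowel a→e is +4. The rule splits by letter class: vowels +4, consonants +11.
Applying it to reverse: r(cons)+11=c, e(vowel)+4=i, v(cons)+11=g, e(vowel)+4=i, r(cons)+11=c, s(cons)+11=d, e(vowel)+4=i.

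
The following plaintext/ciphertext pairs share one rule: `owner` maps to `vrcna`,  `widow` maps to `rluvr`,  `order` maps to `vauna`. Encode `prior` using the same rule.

o(14)→v(21) and w(22)→r(17) fit y≡19x+15 (mod 26); the inverse of 19 mod 26 is 11. Each letter's alphabet position (a=0..z=25) is mapped through 19·x+15 mod 26 — an affine cipher.
On prior: p(15)→19·15+15≡14=o; r(17)→19·17+15≡0=a; i(8)→19·8+15≡11=l; o(14)→19·14+15≡21=v; r(17)→19·17+15≡0=a (all mod 26).

oalva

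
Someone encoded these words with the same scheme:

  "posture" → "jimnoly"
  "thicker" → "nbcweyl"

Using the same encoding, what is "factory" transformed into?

Each letter is shifted forward by 20 in the alphabet (a Caesar shift of +20).
For factory: f+20=z, a+20=u, c+20=w, t+20=n, o+20=i, r+20=l, y+20=s.

zuwnils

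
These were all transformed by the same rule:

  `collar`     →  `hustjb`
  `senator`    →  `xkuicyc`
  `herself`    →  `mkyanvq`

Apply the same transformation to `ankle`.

In collar: c→h is +5, o→u is +6, l→s is +7, l→t is +8 — the shift increases by 1 each position. The shift increases by 1 at each position, starting from +5: 5, 6, 7, ….
Applying it to ankle: a+5=f, n+6=t, k+7=r, l+8=t, e+9=n.

ftrtn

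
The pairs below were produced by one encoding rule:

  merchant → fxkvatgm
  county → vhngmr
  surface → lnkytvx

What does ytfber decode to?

This is a Caesar cipher with shift 19.
Decoding ytfber: y−19=f, t−19=a, f−19=m, b−19=i, e−19=l, r−19=y.

family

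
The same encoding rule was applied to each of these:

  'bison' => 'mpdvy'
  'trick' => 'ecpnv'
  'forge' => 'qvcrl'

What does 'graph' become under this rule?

The shift depends on letter class: consonant b→m is +11, but vowel i→p is +7. The rule splits by letter class: vowels +7, consonants +11.
For graph: g(cons)+11=r, r(cons)+11=c, a(vowel)+7=h, p(cons)+11=a, h(cons)+11=s.

rchas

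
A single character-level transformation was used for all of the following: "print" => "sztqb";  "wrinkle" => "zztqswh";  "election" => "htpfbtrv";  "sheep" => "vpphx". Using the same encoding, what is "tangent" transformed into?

Shifts by position in print: pos 0: p→s (+3), pos 1: r→z (+8), pos 2: i→t (+11), pos 3: n→q (+3), pos 4: t→b (+8) — repeating every 3. A repeating key of period 3 is used — shifts +3, +8, +11 over and over.
Applying it to tangent: t+3=w, a+8=i, n+11=y, g+3=j, e+8=m, n+11=y, t+3=w.

wiyjmyw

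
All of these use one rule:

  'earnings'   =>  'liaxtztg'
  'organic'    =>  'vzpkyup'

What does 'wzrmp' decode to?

In earnings: e→l is +7, a→i is +8, r→a is +9, n→x is +10 — the shift increases by 1 each position. Each letter shifts forward by (position + 7), i.e. 7, 8, 9, … — the shift grows by one for each successive letter.
Reversing it on wzrmp: w−7=p, z−8=r, r−9=i, m−10=c, p−11=e.

price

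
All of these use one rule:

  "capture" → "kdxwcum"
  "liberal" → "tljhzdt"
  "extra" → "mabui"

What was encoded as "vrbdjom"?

notable

A repeating key of period 2 is used — shifts +8, +3 over and over.
Decoding vrbdjom: v−8=n, r−3=o, b−8=t, d−3=a, j−8=b, o−3=l, m−8=e.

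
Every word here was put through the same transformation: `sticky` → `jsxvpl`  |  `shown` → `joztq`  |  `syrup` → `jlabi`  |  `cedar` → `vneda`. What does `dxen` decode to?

aide

s(18)→j(9) and t(19)→s(18) fit y≡9x+3 (mod 26); the inverse of 9 mod 26 is 3. Treating letters as 0–25, the rule is x ↦ 9x + 3 (mod 26).
Decoding dxen: d(3)→3·(3−3)≡0=a; x(23)→3·(23−3)≡8=i; e(4)→3·(4−3)≡3=d; n(13)→3·(13−3)≡4=e (all mod 26).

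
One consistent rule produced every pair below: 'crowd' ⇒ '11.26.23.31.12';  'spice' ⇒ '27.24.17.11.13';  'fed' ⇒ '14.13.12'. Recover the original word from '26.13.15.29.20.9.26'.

regular

c is letter #3 and maps to 11: an offset of 8. The number is (letter's place in the alphabet, a=1) + 8.
Undoing it on 26.13.15.29.20.9.26: 26→(26−8)÷1=18=r, 13→(13−8)÷1=5=e, 15→(15−8)÷1=7=g, 29→(29−8)÷1=21=u, 20→(20−8)÷1=12=l, 9→(9−8)÷1=1=a, 26→(26−8)÷1=18=r.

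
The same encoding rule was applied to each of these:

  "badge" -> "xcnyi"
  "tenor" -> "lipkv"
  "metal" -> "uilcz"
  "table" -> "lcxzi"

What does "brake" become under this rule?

b(1)→x(23) and a(0)→c(2) fit y≡21x+2 (mod 26); the inverse of 21 mod 26 is 5. Treating letters as 0–25, the rule is x ↦ 21x + 2 (mod 26).
For brake: b(1)→21·1+2≡23=x; r(17)→21·17+2≡21=v; a(0)→21·0+2≡2=c; k(10)→21·10+2≡4=e; e(4)→21·4+2≡8=i (all mod 26).

xvcei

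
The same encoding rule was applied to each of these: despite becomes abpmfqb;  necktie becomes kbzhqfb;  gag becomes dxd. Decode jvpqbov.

Compare letters: d→a is +23, e→b is +23, s→p is +23 — a constant shift. Each letter is shifted forward by 23 in the alphabet (a Caesar shift of +23).
Decoding jvpqbov: j−23=m, v−23=y, p−23=s, q−23=t, b−23=e, o−23=r, v−23=y.

mystery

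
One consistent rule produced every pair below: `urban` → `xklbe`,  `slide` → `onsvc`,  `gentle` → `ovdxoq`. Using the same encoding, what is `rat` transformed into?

The output letters match the input read backwards, each shifted +10: urban reversed is nabru. Read the word backwards and shift each letter +10.
For rat: reverse → tar; then shift: t+10=d, a+10=k, r+10=b.

dkb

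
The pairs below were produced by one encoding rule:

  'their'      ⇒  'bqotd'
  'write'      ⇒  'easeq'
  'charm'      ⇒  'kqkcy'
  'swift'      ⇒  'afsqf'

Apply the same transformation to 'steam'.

Each letter shifts forward by (position + 8), i.e. 8, 9, 10, … — the shift grows by one for each successive letter.
Applying it to steam: s+8=a, t+9=c, e+10=o, a+11=l, m+12=y.

acoly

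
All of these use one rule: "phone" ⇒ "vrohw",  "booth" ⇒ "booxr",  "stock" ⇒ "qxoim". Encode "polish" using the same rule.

votyqr

Treating letters as 0–25, the rule is x ↦ 7x + 20 (mod 26).
For polish: p(15)→7·15+20≡21=v; o(14)→7·14+20≡14=o; l(11)→7·11+20≡19=t; i(8)→7·8+20≡24=y; s(18)→7·18+20≡16=q; h(7)→7·7+20≡17=r (all mod 26).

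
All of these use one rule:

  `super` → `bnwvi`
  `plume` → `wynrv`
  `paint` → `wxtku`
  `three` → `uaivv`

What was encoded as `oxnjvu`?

s(18)→b(1) and u(20)→n(13) fit y≡19x+23 (mod 26); the inverse of 19 mod 26 is 11. Each letter's alphabet position (a=0..z=25) is mapped through 19·x+23 mod 26 — an affine cipher.
Reversing it on oxnjvu: o(14)→11·(14−23)≡5=f; x(23)→11·(23−23)≡0=a; n(13)→11·(13−23)≡20=u; j(9)→11·(9−23)≡2=c; v(21)→11·(21−23)≡4=e; u(20)→11·(20−23)≡19=t (all mod 26).

faucet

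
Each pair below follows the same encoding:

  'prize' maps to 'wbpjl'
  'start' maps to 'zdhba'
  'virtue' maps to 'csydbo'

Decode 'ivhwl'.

Shifts by position in prize: pos 0: p→w (+7), pos 1: r→b (+10), pos 2: i→p (+7), pos 3: z→j (+10) — repeating every 2. The shifts repeat in a cycle of length 2: positions 0,1,… shift by +7, +10, then the pattern repeats.
Decoding ivhwl: i−7=b, v−10=l, h−7=a, w−10=m, l−7=e.

blame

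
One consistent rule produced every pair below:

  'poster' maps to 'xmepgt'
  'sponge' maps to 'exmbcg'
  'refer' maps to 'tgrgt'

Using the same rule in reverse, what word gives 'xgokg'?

Treating letters as 0–25, the rule is x ↦ 11x + 14 (mod 26).
Undoing it on xgokg: x(23)→19·(23−14)≡15=p; g(6)→19·(6−14)≡4=e; o(14)→19·(14−14)≡0=a; k(10)→19·(10−14)≡2=c; g(6)→19·(6−14)≡4=e (all mod 26).

peace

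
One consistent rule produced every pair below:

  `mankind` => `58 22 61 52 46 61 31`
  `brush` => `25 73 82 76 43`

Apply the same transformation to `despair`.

m(#13)→58 and a(#1)→22: differences scale by 3, so n = 3·pos + 19. Each letter becomes 3×(its alphabet position, a=1..z=26) + 19.
For despair: d=4→31, e=5→34, s=19→76, p=16→67, a=1→22, i=9→46, r=18→73.

31 34 76 67 22 46 73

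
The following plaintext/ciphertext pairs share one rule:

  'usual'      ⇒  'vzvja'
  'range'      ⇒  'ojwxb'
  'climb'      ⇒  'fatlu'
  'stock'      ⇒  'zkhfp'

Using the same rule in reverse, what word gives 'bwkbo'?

enter

This is an affine cipher: with a=0,…,z=25, each position x becomes (11x+9) mod 26.
Undoing it on bwkbo: b(1)→19·(1−9)≡4=e; w(22)→19·(22−9)≡13=n; k(10)→19·(10−9)≡19=t; b(1)→19·(1−9)≡4=e; o(14)→19·(14−9)≡17=r (all mod 26).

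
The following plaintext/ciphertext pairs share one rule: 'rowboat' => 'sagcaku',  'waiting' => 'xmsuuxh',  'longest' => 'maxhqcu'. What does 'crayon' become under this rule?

Shifts by position in rowboat: pos 0: r→s (+1), pos 1: o→a (+12), pos 2: w→g (+10), pos 3: b→c (+1), pos 4: o→a (+12), pos 5: a→k (+10) — repeating every 3. The shifts repeat in a cycle of length 3: positions 0,1,… shift by +1, +12, +10, then the pattern repeats.
On crayon: c+1=d, r+12=d, a+10=k, y+1=z, o+12=a, n+10=x.

ddkzax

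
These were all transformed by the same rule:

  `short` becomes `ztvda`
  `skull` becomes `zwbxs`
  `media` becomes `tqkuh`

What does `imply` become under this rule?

pywxf

The shifts repeat in a cycle of length 2: positions 0,1,… shift by +7, +12, then the pattern repeats.
On imply: i+7=p, m+12=y, p+7=w, l+12=x, y+7=f.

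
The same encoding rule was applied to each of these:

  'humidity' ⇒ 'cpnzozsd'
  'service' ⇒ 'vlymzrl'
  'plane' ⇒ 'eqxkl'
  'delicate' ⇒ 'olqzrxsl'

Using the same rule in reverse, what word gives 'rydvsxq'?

crystal

h(7)→c(2) and u(20)→p(15) fit y≡23x+23 (mod 26); the inverse of 23 mod 26 is 17. Treating letters as 0–25, the rule is x ↦ 23x + 23 (mod 26).
Decoding rydvsxq: r(17)→17·(17−23)≡2=c; y(24)→17·(24−23)≡17=r; d(3)→17·(3−23)≡24=y; v(21)→17·(21−23)≡18=s; s(18)→17·(18−23)≡19=t; x(23)→17·(23−23)≡0=a; q(16)→17·(16−23)≡11=l (all mod 26).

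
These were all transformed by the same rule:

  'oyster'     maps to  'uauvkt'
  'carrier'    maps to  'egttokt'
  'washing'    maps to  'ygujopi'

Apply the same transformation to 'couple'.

The shift depends on letter class: consonant y→a is +2, but vowel o→u is +6. The rule splits by letter class: vowels +6, consonants +2.
For couple: c(cons)+2=e, o(vowel)+6=u, u(vowel)+6=a, p(cons)+2=r, l(cons)+2=n, e(vowel)+6=k.

euarnk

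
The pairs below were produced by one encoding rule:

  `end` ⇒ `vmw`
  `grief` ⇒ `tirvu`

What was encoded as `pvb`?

key

Each pair mirrors across the alphabet (e↔v, n↔m, d↔w): positions sum to 25. Each letter is replaced by its mirror in the alphabet: a↔z, b↔y, c↔x, and so on (the Atbash cipher).
Reversing it on pvb: p↔k, v↔e, b↔y.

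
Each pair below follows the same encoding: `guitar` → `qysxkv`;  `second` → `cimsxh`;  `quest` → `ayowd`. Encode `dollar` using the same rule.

nsvpkv

Shifts by position in guitar: pos 0: g→q (+10), pos 1: u→y (+4), pos 2: i→s (+10), pos 3: t→x (+4) — repeating every 2. The shifts repeat in a cycle of length 2: positions 0,1,… shift by +10, +4, then the pattern repeats.
Applying it to dollar: d+10=n, o+4=s, l+10=v, l+4=p, a+10=k, r+4=v.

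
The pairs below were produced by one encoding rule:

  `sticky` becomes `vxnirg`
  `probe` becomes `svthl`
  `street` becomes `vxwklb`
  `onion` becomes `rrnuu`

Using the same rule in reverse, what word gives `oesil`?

Letter i (0-indexed) is shifted by i+3, so successive shifts are 3, 4, 5, ….
Decoding oesil: o−3=l, e−4=a, s−5=n, i−6=c, l−7=e.

lance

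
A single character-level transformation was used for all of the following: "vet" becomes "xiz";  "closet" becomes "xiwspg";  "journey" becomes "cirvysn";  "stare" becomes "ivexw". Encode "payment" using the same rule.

xriqcet

Two steps: reverse the string, then apply a Caesar shift of +4.
On payment: reverse → tnemyap; then shift: t+4=x, n+4=r, e+4=i, m+4=q, y+4=c, a+4=e, p+4=t.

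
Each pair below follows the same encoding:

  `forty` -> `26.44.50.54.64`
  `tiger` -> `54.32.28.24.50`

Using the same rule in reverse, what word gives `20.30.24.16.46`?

cheap

f(#6)→26 and o(#15)→44: differences scale by 2, so n = 2·pos + 14. Each letter becomes 2×(its alphabet position, a=1..z=26) + 14.
Undoing it on 20.30.24.16.46: 20→(20−14)÷2=3=c, 30→(30−14)÷2=8=h, 24→(24−14)÷2=5=e, 16→(16−14)÷2=1=a, 46→(46−14)÷2=16=p.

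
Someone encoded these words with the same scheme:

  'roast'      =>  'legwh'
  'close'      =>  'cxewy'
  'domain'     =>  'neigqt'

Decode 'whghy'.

r(17)→l(11) and o(14)→e(4) fit y≡11x+6 (mod 26); the inverse of 11 mod 26 is 19. Each letter's alphabet position (a=0..z=25) is mapped through 11·x+6 mod 26 — an affine cipher.
Decoding whghy: w(22)→19·(22−6)≡18=s; h(7)→19·(7−6)≡19=t; g(6)→19·(6−6)≡0=a; h(7)→19·(7−6)≡19=t; y(24)→19·(24−6)≡4=e (all mod 26).

state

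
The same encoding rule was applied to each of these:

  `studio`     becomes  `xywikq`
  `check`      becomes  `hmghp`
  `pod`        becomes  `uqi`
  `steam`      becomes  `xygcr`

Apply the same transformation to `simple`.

The shift depends on letter class: consonant s→x is +5, but vowel u→w is +2. Vowels shift forward by 2 and consonants shift forward by 5.
Applying it to simple: s(cons)+5=x, i(vowel)+2=k, m(cons)+5=r, p(cons)+5=u, l(cons)+5=q, e(vowel)+2=g.

xkruqg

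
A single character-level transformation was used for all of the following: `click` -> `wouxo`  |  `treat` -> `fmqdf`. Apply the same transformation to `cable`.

qxnmo

The output letters match the input read backwards, each shifted +12: click reversed is kcilc. Two steps: reverse the string, then apply a Caesar shift of +12.
For cable: reverse → elbac; then shift: e+12=q, l+12=x, b+12=n, a+12=m, c+12=o.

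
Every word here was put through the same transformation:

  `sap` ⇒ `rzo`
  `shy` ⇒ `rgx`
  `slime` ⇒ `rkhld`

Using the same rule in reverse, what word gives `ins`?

jot

Every letter moves 25 places later in the alphabet, wrapping around z→a.
Undoing it on ins: i−25=j, n−25=o, s−25=t.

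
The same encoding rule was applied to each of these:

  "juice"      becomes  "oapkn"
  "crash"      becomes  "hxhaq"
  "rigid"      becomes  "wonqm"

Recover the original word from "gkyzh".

In juice: j→o is +5, u→a is +6, i→p is +7, c→k is +8 — the shift increases by 1 each position. Letter i (0-indexed) is shifted by i+5, so successive shifts are 5, 6, 7, ….
Reversing it on gkyzh: g−5=b, k−6=e, y−7=r, z−8=r, h−9=y.

berry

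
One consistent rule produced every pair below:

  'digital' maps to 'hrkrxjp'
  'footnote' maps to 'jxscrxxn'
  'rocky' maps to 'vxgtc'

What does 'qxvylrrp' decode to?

morphing

It's a Vigenère-style cipher with numeric key [4,9]: position i shifts by key[i mod 2].
Reversing it on qxvylrrp: q−4=m, x−9=o, v−4=r, y−9=p, l−4=h, r−9=i, r−4=n, p−9=g.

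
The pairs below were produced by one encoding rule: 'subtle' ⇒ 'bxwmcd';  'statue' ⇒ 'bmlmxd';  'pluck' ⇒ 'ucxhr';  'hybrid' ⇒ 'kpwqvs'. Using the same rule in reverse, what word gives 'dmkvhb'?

ethics

s(18)→b(1) and u(20)→x(23) fit y≡11x+11 (mod 26); the inverse of 11 mod 26 is 19. This is an affine cipher: with a=0,…,z=25, each position x becomes (11x+11) mod 26.
Decoding dmkvhb: d(3)→19·(3−11)≡4=e; m(12)→19·(12−11)≡19=t; k(10)→19·(10−11)≡7=h; v(21)→19·(21−11)≡8=i; h(7)→19·(7−11)≡2=c; b(1)→19·(1−11)≡18=s (all mod 26).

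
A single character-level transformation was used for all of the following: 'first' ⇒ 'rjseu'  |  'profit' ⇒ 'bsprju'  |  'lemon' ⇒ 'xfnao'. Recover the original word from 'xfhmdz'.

legacy

Shifts by position in first: pos 0: f→r (+12), pos 1: i→j (+1), pos 2: r→s (+1), pos 3: s→e (+12), pos 4: t→u (+1) — repeating every 3. A repeating key of period 3 is used — shifts +12, +1, +1 over and over.
Undoing it on xfhmdz: x−12=l, f−1=e, h−1=g, m−12=a, d−1=c, z−1=y.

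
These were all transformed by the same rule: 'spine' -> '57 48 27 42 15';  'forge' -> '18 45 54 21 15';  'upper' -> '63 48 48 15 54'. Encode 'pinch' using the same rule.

48 27 42 9 24

s(#19)→57 and p(#16)→48: differences scale by 3, so n = 3·pos + 0. The formula is n = 3×(alphabet index, a=1).
On pinch: p=16→48, i=9→27, n=14→42, c=3→9, h=8→24.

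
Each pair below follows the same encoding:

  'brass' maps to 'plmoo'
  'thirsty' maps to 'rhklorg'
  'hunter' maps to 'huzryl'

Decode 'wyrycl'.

meteor

b(1)→p(15) and r(17)→l(11) fit y≡3x+12 (mod 26); the inverse of 3 mod 26 is 9. This is an affine cipher: with a=0,…,z=25, each position x becomes (3x+12) mod 26.
Undoing it on wyrycl: w(22)→9·(22−12)≡12=m; y(24)→9·(24−12)≡4=e; r(17)→9·(17−12)≡19=t; y(24)→9·(24−12)≡4=e; c(2)→9·(2−12)≡14=o; l(11)→9·(11−12)≡17=r (all mod 26).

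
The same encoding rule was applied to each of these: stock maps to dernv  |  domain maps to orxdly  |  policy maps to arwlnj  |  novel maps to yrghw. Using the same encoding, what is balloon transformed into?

mdwwrry

The shift depends on letter class: consonant s→d is +11, but vowel o→r is +3. Vowels shift forward by 3 and consonants shift forward by 11.
On balloon: b(cons)+11=m, a(vowel)+3=d, l(cons)+11=w, l(cons)+11=w, o(vowel)+3=r, o(vowel)+3=r, n(cons)+11=y.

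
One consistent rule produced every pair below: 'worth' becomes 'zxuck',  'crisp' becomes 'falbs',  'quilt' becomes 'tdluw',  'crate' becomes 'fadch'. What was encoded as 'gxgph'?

Shifts by position in worth: pos 0: w→z (+3), pos 1: o→x (+9), pos 2: r→u (+3), pos 3: t→c (+9) — repeating every 2. The shifts repeat in a cycle of length 2: positions 0,1,… shift by +3, +9, then the pattern repeats.
Decoding gxgph: g−3=d, x−9=o, g−3=d, p−9=g, h−3=e.

dodge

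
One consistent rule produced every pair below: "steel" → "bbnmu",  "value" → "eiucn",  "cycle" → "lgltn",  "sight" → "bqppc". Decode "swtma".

joker

Shifts by position in steel: pos 0: s→b (+9), pos 1: t→b (+8), pos 2: e→n (+9), pos 3: e→m (+8) — repeating every 2. A repeating key of period 2 is used — shifts +9, +8 over and over.
Decoding swtma: s−9=j, w−8=o, t−9=k, m−8=e, a−9=r.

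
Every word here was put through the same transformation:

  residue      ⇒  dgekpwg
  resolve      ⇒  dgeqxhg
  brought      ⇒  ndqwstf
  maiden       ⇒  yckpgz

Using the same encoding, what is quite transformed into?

The shift depends on letter class: consonant r→d is +12, but vowel e→g is +2. The rule splits by letter class: vowels +2, consonants +12.
Applying it to quite: q(cons)+12=c, u(vowel)+2=w, i(vowel)+2=k, t(cons)+12=f, e(vowel)+2=g.

cwkfg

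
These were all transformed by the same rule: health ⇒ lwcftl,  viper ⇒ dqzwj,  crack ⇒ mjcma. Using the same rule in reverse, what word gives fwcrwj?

h(7)→l(11) and e(4)→w(22) fit y≡5x+2 (mod 26); the inverse of 5 mod 26 is 21. This is an affine cipher: with a=0,…,z=25, each position x becomes (5x+2) mod 26.
Reversing it on fwcrwj: f(5)→21·(5−2)≡11=l; w(22)→21·(22−2)≡4=e; c(2)→21·(2−2)≡0=a; r(17)→21·(17−2)≡3=d; w(22)→21·(22−2)≡4=e; j(9)→21·(9−2)≡17=r (all mod 26).

leader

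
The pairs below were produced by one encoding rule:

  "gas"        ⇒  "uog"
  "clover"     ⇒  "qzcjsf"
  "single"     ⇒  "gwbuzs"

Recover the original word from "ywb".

kin

Compare letters: g→u is +14, a→o is +14, s→g is +14 — a constant shift. Every letter moves 14 places later in the alphabet, wrapping around z→a.
Undoing it on ywb: y−14=k, w−14=i, b−14=n.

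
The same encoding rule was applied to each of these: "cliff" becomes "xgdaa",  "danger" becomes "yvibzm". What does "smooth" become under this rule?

nhjjoc

Every letter moves 21 places later in the alphabet, wrapping around z→a.
For smooth: s+21=n, m+21=h, o+21=j, o+21=j, t+21=o, h+21=c.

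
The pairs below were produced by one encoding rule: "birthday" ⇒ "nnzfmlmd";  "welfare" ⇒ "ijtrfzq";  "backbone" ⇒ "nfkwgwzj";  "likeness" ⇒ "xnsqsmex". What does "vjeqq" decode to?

The shifts repeat in a cycle of length 3: positions 0,1,… shift by +12, +5, +8, then the pattern repeats.
Undoing it on vjeqq: v−12=j, j−5=e, e−8=w, q−12=e, q−5=l.

jewel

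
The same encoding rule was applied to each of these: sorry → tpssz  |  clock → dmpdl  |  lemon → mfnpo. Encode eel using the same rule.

This is a Caesar cipher with shift 1.
For eel: e+1=f, e+1=f, l+1=m.

ffm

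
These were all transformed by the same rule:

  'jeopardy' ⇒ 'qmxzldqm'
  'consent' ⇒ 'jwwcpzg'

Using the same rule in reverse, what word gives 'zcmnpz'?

In jeopardy: j→q is +7, e→m is +8, o→x is +9, p→z is +10 — the shift increases by 1 each position. Each letter shifts forward by (position + 7), i.e. 7, 8, 9, … — the shift grows by one for each successive letter.
Reversing it on zcmnpz: z−7=s, c−8=u, m−9=d, n−10=d, p−11=e, z−12=n.

sudden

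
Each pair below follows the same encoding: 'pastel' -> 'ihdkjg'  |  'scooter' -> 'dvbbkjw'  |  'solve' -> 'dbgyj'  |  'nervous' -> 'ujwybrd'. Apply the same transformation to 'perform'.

ijwqbwn

This is an affine cipher: with a=0,…,z=25, each position x becomes (7x+7) mod 26.
Applying it to perform: p(15)→7·15+7≡8=i; e(4)→7·4+7≡9=j; r(17)→7·17+7≡22=w; f(5)→7·5+7≡16=q; o(14)→7·14+7≡1=b; r(17)→7·17+7≡22=w; m(12)→7·12+7≡13=n (all mod 26).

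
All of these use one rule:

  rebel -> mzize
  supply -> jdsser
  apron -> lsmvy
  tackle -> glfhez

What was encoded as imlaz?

brave

r(17)→m(12) and e(4)→z(25) fit y≡23x+11 (mod 26); the inverse of 23 mod 26 is 17. Each letter's alphabet position (a=0..z=25) is mapped through 23·x+11 mod 26 — an affine cipher.
Reversing it on imlaz: i(8)→17·(8−11)≡1=b; m(12)→17·(12−11)≡17=r; l(11)→17·(11−11)≡0=a; a(0)→17·(0−11)≡21=v; z(25)→17·(25−11)≡4=e (all mod 26).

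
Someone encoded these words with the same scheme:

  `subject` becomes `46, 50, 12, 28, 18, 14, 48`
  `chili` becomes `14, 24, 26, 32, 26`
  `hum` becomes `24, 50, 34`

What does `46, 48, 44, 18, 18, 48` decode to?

The formula is n = 2×(alphabet index, a=1) + 8.
Reversing it on 46, 48, 44, 18, 18, 48: 46→(46−8)÷2=19=s, 48→(48−8)÷2=20=t, 44→(44−8)÷2=18=r, 18→(18−8)÷2=5=e, 18→(18−8)÷2=5=e, 48→(48−8)÷2=20=t.

street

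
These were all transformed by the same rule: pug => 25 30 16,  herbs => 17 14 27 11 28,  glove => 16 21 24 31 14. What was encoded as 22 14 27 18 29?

merit

p is letter #16 and maps to 25: an offset of 9. Each letter is replaced by its alphabet position (a=1..z=26) + 9.
Undoing it on 22 14 27 18 29: 22→(22−9)÷1=13=m, 14→(14−9)÷1=5=e, 27→(27−9)÷1=18=r, 18→(18−9)÷1=9=i, 29→(29−9)÷1=20=t.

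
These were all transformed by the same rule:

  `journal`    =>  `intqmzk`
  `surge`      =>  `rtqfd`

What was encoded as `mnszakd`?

notable

Every letter moves 25 places later in the alphabet, wrapping around z→a.
Undoing it on mnszakd: m−25=n, n−25=o, s−25=t, z−25=a, a−25=b, k−25=l, d−25=e.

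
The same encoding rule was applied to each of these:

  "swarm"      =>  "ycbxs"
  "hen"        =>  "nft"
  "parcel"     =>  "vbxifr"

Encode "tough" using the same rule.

zpvmn

The shift depends on letter class: consonant s→y is +6, but vowel a→b is +1. Two shifts are in play — +1 for a/e/i/o/u, +6 for every other letter.
Applying it to tough: t(cons)+6=z, o(vowel)+1=p, u(vowel)+1=v, g(cons)+6=m, h(cons)+6=n.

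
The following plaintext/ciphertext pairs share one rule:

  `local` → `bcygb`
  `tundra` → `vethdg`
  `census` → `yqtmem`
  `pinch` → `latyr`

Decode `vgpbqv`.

tablet

l(11)→b(1) and o(14)→c(2) fit y≡9x+6 (mod 26); the inverse of 9 mod 26 is 3. This is an affine cipher: with a=0,…,z=25, each position x becomes (9x+6) mod 26.
Reversing it on vgpbqv: v(21)→3·(21−6)≡19=t; g(6)→3·(6−6)≡0=a; p(15)→3·(15−6)≡1=b; b(1)→3·(1−6)≡11=l; q(16)→3·(16−6)≡4=e; v(21)→3·(21−6)≡19=t (all mod 26).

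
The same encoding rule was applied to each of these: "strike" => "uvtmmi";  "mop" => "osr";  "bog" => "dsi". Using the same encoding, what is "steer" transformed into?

The shift depends on letter class: consonant s→u is +2, but vowel i→m is +4. The rule splits by letter class: vowels +4, consonants +2.
Applying it to steer: s(cons)+2=u, t(cons)+2=v, e(vowel)+4=i, e(vowel)+4=i, r(cons)+2=t.

uviit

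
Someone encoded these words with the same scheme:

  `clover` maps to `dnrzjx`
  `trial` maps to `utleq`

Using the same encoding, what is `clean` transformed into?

dnhes

In clover: c→d is +1, l→n is +2, o→r is +3, v→z is +4 — the shift increases by 1 each position. The shift increases by 1 at each position, starting from +1: 1, 2, 3, ….
On clean: c+1=d, l+2=n, e+3=h, a+4=e, n+5=s.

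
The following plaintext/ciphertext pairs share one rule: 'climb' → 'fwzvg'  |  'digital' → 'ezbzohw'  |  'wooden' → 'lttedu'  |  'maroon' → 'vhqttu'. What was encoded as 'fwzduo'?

client

This is an affine cipher: with a=0,…,z=25, each position x becomes (25x+7) mod 26.
Decoding fwzduo: f(5)→25·(5−7)≡2=c; w(22)→25·(22−7)≡11=l; z(25)→25·(25−7)≡8=i; d(3)→25·(3−7)≡4=e; u(20)→25·(20−7)≡13=n; o(14)→25·(14−7)≡19=t (all mod 26).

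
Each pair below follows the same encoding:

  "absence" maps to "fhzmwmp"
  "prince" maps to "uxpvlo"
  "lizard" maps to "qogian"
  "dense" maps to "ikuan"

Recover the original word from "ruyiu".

Each letter shifts forward by (position + 5), i.e. 5, 6, 7, … — the shift grows by one for each successive letter.
Reversing it on ruyiu: r−5=m, u−6=o, y−7=r, i−8=a, u−9=l.

moral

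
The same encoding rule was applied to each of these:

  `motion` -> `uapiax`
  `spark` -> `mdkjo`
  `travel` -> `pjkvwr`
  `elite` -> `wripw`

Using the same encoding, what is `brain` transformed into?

This is an affine cipher: with a=0,…,z=25, each position x becomes (3x+10) mod 26.
For brain: b(1)→3·1+10≡13=n; r(17)→3·17+10≡9=j; a(0)→3·0+10≡10=k; i(8)→3·8+10≡8=i; n(13)→3·13+10≡23=x (all mod 26).

njkix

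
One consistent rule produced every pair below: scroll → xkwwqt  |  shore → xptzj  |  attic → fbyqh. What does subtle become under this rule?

xcgbqm

Shifts by position in scroll: pos 0: s→x (+5), pos 1: c→k (+8), pos 2: r→w (+5), pos 3: o→w (+8) — repeating every 2. A repeating key of period 2 is used — shifts +5, +8 over and over.
On subtle: s+5=x, u+8=c, b+5=g, t+8=b, l+5=q, e+8=m.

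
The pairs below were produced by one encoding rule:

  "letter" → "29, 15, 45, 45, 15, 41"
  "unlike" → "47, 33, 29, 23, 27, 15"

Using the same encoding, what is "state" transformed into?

43, 45, 7, 45, 15

l(#12)→29 and e(#5)→15: differences scale by 2, so n = 2·pos + 5. Each letter becomes 2×(its alphabet position, a=1..z=26) + 5.
Applying it to state: s=19→43, t=20→45, a=1→7, t=20→45, e=5→15.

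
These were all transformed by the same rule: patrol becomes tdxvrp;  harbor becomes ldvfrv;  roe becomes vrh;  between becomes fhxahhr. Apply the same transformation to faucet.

jdxghx

Vowels shift forward by 3 and consonants shift forward by 4.
Applying it to faucet: f(cons)+4=j, a(vowel)+3=d, u(vowel)+3=x, c(cons)+4=g, e(vowel)+3=h, t(cons)+4=x.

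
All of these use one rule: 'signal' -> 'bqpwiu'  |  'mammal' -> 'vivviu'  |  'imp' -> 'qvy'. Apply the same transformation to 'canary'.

liwiah

The shift depends on letter class: consonant s→b is +9, but vowel i→q is +8. Vowels shift forward by 8 and consonants shift forward by 9.
For canary: c(cons)+9=l, a(vowel)+8=i, n(cons)+9=w, a(vowel)+8=i, r(cons)+9=a, y(cons)+9=h.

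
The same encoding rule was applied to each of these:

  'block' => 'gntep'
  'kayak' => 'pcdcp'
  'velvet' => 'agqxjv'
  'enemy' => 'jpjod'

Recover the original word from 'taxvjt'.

oyster

Shifts by position in block: pos 0: b→g (+5), pos 1: l→n (+2), pos 2: o→t (+5), pos 3: c→e (+2) — repeating every 2. The shifts repeat in a cycle of length 2: positions 0,1,… shift by +5, +2, then the pattern repeats.
Undoing it on taxvjt: t−5=o, a−2=y, x−5=s, v−2=t, j−5=e, t−2=r.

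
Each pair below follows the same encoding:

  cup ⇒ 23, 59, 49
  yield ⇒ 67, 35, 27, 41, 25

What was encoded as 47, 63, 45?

Each letter becomes 2×(its alphabet position, a=1..z=26) + 17.
Reversing it on 47, 63, 45: 47→(47−17)÷2=15=o, 63→(63−17)÷2=23=w, 45→(45−17)÷2=14=n.

own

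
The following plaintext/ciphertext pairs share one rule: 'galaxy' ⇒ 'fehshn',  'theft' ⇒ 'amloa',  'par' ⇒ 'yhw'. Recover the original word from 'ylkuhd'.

wander

Read the word backwards and shift each letter +7.
Decoding ylkuhd: shift back: y−7=r, l−7=e, k−7=d, u−7=n, h−7=a, d−7=w → rednaw; then reverse → wander.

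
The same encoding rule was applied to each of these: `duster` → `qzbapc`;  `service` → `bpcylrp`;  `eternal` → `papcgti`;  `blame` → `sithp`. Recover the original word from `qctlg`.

drain

d(3)→q(16) and u(20)→z(25) fit y≡25x+19 (mod 26); the inverse of 25 mod 26 is 25. Treating letters as 0–25, the rule is x ↦ 25x + 19 (mod 26).
Reversing it on qctlg: q(16)→25·(16−19)≡3=d; c(2)→25·(2−19)≡17=r; t(19)→25·(19−19)≡0=a; l(11)→25·(11−19)≡8=i; g(6)→25·(6−19)≡13=n (all mod 26).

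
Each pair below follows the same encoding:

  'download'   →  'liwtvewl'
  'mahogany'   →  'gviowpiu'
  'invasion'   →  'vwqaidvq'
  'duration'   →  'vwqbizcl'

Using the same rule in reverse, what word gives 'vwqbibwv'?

notation

The output letters match the input read backwards, each shifted +8: download reversed is daolnwod. Read the word backwards and shift each letter +8.
Undoing it on vwqbibwv: shift back: v−8=n, w−8=o, q−8=i, b−8=t, i−8=a, b−8=t, w−8=o, v−8=n → noitaton; then reverse → notation.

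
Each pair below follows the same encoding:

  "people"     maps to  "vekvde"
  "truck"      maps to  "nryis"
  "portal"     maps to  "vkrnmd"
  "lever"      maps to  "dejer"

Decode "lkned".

p(15)→v(21) and e(4)→e(4) fit y≡11x+12 (mod 26); the inverse of 11 mod 26 is 19. Treating letters as 0–25, the rule is x ↦ 11x + 12 (mod 26).
Decoding lkned: l(11)→19·(11−12)≡7=h; k(10)→19·(10−12)≡14=o; n(13)→19·(13−12)≡19=t; e(4)→19·(4−12)≡4=e; d(3)→19·(3−12)≡11=l (all mod 26).

hotel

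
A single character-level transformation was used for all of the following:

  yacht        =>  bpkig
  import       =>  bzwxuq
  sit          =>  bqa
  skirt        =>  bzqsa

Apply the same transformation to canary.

The output letters match the input read backwards, each shifted +8: yacht reversed is thcay. Read the word backwards and shift each letter +8.
Applying it to canary: reverse → yranac; then shift: y+8=g, r+8=z, a+8=i, n+8=v, a+8=i, c+8=k.

gzivik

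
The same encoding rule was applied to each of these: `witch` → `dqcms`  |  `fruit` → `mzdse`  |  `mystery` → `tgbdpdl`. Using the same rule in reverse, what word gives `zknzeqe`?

In witch: w→d is +7, i→q is +8, t→c is +9, c→m is +10 — the shift increases by 1 each position. Letter i (0-indexed) is shifted by i+7, so successive shifts are 7, 8, 9, ….
Reversing it on zknzeqe: z−7=s, k−8=c, n−9=e, z−10=p, e−11=t, q−12=e, e−13=r.

scepter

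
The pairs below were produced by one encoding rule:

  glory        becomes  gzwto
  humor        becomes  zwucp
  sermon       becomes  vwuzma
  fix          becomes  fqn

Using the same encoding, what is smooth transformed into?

pbwwua

Read the word backwards and shift each letter +8.
For smooth: reverse → htooms; then shift: h+8=p, t+8=b, o+8=w, o+8=w, m+8=u, s+8=a.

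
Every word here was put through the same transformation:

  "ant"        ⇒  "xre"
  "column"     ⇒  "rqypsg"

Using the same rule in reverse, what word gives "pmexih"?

The output letters match the input read backwards, each shifted +4: ant reversed is tna. Two steps: reverse the string, then apply a Caesar shift of +4.
Reversing it on pmexih: shift back: p−4=l, m−4=i, e−4=a, x−4=t, i−4=e, h−4=d → liated; then reverse → detail.

detail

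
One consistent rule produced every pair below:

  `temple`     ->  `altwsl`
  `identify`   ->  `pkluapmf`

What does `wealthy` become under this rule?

dlhsaof

Compare letters: t→a is +7, e→l is +7, m→t is +7 — a constant shift. It's a constant shift of +7 (ROT7).
On wealthy: w+7=d, e+7=l, a+7=h, l+7=s, t+7=a, h+7=o, y+7=f.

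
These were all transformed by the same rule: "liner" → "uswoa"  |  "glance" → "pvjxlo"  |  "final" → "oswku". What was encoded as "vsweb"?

The shifts repeat in a cycle of length 2: positions 0,1,… shift by +9, +10, then the pattern repeats.
Undoing it on vsweb: v−9=m, s−10=i, w−9=n, e−10=u, b−9=s.

minus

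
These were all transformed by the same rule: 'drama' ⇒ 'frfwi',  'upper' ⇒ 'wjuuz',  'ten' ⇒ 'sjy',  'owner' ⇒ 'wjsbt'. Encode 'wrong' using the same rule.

Two steps: reverse the string, then apply a Caesar shift of +5.
Applying it to wrong: reverse → gnorw; then shift: g+5=l, n+5=s, o+5=t, r+5=w, w+5=b.

lstwb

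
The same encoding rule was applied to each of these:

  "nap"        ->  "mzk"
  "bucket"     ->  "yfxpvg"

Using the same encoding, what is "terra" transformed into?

gviiz

This is the alphabet-reversal cipher (Atbash): a becomes z, b becomes y, etc.
Applying it to terra: t↔g, e↔v, r↔i, r↔i, a↔z.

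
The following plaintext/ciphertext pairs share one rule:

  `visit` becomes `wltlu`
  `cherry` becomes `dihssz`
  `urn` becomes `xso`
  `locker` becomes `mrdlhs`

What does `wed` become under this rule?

xhe

The shift depends on letter class: consonant v→w is +1, but vowel i→l is +3. Two shifts are in play — +3 for a/e/i/o/u, +1 for every other letter.
Applying it to wed: w(cons)+1=x, e(vowel)+3=h, d(cons)+1=e.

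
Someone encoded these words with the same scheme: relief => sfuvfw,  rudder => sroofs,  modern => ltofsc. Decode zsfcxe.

r(17)→s(18) and e(4)→f(5) fit y≡17x+15 (mod 26); the inverse of 17 mod 26 is 23. Treating letters as 0–25, the rule is x ↦ 17x + 15 (mod 26).
Undoing it on zsfcxe: z(25)→23·(25−15)≡22=w; s(18)→23·(18−15)≡17=r; f(5)→23·(5−15)≡4=e; c(2)→23·(2−15)≡13=n; x(23)→23·(23−15)≡2=c; e(4)→23·(4−15)≡7=h (all mod 26).

wrench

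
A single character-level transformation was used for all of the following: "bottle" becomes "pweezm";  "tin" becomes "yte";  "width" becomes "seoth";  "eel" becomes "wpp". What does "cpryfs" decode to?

The output letters match the input read backwards, each shifted +11: bottle reversed is elttob. Read the word backwards and shift each letter +11.
Undoing it on cpryfs: shift back: c−11=r, p−11=e, r−11=g, y−11=n, f−11=u, s−11=h → regnuh; then reverse → hunger.

hunger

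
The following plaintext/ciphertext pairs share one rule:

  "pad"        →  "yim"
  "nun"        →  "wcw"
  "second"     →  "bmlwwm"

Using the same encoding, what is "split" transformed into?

byuqc

The shift depends on letter class: consonant p→y is +9, but vowel a→i is +8. Vowels shift forward by 8 and consonants shift forward by 9.
On split: s(cons)+9=b, p(cons)+9=y, l(cons)+9=u, i(vowel)+8=q, t(cons)+9=c.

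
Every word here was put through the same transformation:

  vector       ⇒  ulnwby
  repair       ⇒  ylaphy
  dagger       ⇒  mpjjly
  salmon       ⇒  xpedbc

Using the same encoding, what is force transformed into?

kbynl

v(21)→u(20) and e(4)→l(11) fit y≡25x+15 (mod 26); the inverse of 25 mod 26 is 25. This is an affine cipher: with a=0,…,z=25, each position x becomes (25x+15) mod 26.
For force: f(5)→25·5+15≡10=k; o(14)→25·14+15≡1=b; r(17)→25·17+15≡24=y; c(2)→25·2+15≡13=n; e(4)→25·4+15≡11=l (all mod 26).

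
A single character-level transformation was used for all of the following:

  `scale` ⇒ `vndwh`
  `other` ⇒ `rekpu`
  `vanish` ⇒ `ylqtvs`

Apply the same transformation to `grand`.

jcdyg

It's a Vigenère-style cipher with numeric key [3,11]: position i shifts by key[i mod 2].
For grand: g+3=j, r+11=c, a+3=d, n+11=y, d+3=g.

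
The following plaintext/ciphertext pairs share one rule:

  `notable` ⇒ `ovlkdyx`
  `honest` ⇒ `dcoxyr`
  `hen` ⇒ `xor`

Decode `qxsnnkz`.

padding

Read the word backwards and shift each letter +10.
Reversing it on qxsnnkz: shift back: q−10=g, x−10=n, s−10=i, n−10=d, n−10=d, k−10=a, z−10=p → gniddap; then reverse → padding.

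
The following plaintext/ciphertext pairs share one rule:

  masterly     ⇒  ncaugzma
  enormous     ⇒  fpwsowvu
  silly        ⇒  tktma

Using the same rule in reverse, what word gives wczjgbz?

variety

Shifts by position in masterly: pos 0: m→n (+1), pos 1: a→c (+2), pos 2: s→a (+8), pos 3: t→u (+1), pos 4: e→g (+2), pos 5: r→z (+8) — repeating every 3. The shifts repeat in a cycle of length 3: positions 0,1,… shift by +1, +2, +8, then the pattern repeats.
Undoing it on wczjgbz: w−1=v, c−2=a, z−8=r, j−1=i, g−2=e, b−8=t, z−1=y.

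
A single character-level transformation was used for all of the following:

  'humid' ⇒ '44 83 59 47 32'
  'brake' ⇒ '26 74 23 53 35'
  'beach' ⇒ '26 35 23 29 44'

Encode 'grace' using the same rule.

h(#8)→44 and u(#21)→83: differences scale by 3, so n = 3·pos + 20. With a=1..z=26, the number is 3·pos + 20.
For grace: g=7→41, r=18→74, a=1→23, c=3→29, e=5→35.

41 74 23 29 35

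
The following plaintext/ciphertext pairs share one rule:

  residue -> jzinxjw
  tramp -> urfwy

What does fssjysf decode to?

Two steps: reverse the string, then apply a Caesar shift of +5.
Reversing it on fssjysf: shift back: f−5=a, s−5=n, s−5=n, j−5=e, y−5=t, s−5=n, f−5=a → annetna; then reverse → antenna.

antenna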